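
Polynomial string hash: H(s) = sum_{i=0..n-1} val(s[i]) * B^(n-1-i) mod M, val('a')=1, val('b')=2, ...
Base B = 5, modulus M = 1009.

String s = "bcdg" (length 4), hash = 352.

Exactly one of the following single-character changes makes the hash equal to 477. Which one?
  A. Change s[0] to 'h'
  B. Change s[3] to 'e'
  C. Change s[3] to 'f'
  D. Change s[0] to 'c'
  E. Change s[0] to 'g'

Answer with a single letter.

Answer: D

Derivation:
Option A: s[0]='b'->'h', delta=(8-2)*5^3 mod 1009 = 750, hash=352+750 mod 1009 = 93
Option B: s[3]='g'->'e', delta=(5-7)*5^0 mod 1009 = 1007, hash=352+1007 mod 1009 = 350
Option C: s[3]='g'->'f', delta=(6-7)*5^0 mod 1009 = 1008, hash=352+1008 mod 1009 = 351
Option D: s[0]='b'->'c', delta=(3-2)*5^3 mod 1009 = 125, hash=352+125 mod 1009 = 477 <-- target
Option E: s[0]='b'->'g', delta=(7-2)*5^3 mod 1009 = 625, hash=352+625 mod 1009 = 977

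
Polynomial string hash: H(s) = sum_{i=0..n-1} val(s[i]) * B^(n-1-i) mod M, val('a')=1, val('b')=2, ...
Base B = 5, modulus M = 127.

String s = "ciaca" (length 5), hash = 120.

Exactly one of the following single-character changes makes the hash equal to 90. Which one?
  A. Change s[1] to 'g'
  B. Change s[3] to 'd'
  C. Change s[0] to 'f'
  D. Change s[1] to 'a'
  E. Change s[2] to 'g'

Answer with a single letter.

Option A: s[1]='i'->'g', delta=(7-9)*5^3 mod 127 = 4, hash=120+4 mod 127 = 124
Option B: s[3]='c'->'d', delta=(4-3)*5^1 mod 127 = 5, hash=120+5 mod 127 = 125
Option C: s[0]='c'->'f', delta=(6-3)*5^4 mod 127 = 97, hash=120+97 mod 127 = 90 <-- target
Option D: s[1]='i'->'a', delta=(1-9)*5^3 mod 127 = 16, hash=120+16 mod 127 = 9
Option E: s[2]='a'->'g', delta=(7-1)*5^2 mod 127 = 23, hash=120+23 mod 127 = 16

Answer: C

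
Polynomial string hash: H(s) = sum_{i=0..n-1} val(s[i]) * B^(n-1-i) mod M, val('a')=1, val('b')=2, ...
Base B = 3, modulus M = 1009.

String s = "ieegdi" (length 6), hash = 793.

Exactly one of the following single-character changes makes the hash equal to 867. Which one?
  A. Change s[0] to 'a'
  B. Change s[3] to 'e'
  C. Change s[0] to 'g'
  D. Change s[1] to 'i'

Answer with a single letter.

Option A: s[0]='i'->'a', delta=(1-9)*3^5 mod 1009 = 74, hash=793+74 mod 1009 = 867 <-- target
Option B: s[3]='g'->'e', delta=(5-7)*3^2 mod 1009 = 991, hash=793+991 mod 1009 = 775
Option C: s[0]='i'->'g', delta=(7-9)*3^5 mod 1009 = 523, hash=793+523 mod 1009 = 307
Option D: s[1]='e'->'i', delta=(9-5)*3^4 mod 1009 = 324, hash=793+324 mod 1009 = 108

Answer: A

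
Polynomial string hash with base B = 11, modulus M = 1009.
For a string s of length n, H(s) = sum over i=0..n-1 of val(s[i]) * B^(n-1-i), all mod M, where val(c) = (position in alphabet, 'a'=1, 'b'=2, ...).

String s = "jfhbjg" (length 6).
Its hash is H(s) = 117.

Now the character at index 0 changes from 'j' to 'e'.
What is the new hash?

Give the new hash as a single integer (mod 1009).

Answer: 44

Derivation:
val('j') = 10, val('e') = 5
Position k = 0, exponent = n-1-k = 5
B^5 mod M = 11^5 mod 1009 = 620
Delta = (5 - 10) * 620 mod 1009 = 936
New hash = (117 + 936) mod 1009 = 44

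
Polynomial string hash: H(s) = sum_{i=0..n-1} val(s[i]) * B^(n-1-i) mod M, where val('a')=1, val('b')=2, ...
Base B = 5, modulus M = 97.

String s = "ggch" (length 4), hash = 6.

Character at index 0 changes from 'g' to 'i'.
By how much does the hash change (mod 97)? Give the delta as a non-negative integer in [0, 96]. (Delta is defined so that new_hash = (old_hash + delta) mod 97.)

Delta formula: (val(new) - val(old)) * B^(n-1-k) mod M
  val('i') - val('g') = 9 - 7 = 2
  B^(n-1-k) = 5^3 mod 97 = 28
  Delta = 2 * 28 mod 97 = 56

Answer: 56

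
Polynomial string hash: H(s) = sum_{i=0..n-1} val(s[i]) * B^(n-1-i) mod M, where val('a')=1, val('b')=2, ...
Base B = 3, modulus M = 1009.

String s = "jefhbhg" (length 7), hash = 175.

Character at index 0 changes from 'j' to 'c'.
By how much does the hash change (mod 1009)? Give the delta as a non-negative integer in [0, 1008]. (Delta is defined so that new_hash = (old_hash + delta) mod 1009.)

Delta formula: (val(new) - val(old)) * B^(n-1-k) mod M
  val('c') - val('j') = 3 - 10 = -7
  B^(n-1-k) = 3^6 mod 1009 = 729
  Delta = -7 * 729 mod 1009 = 951

Answer: 951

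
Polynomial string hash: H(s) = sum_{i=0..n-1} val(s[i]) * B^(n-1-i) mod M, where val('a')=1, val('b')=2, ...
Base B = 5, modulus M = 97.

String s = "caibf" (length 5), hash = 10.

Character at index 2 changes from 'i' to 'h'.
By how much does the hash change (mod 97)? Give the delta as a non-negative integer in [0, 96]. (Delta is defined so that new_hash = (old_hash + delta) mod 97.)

Answer: 72

Derivation:
Delta formula: (val(new) - val(old)) * B^(n-1-k) mod M
  val('h') - val('i') = 8 - 9 = -1
  B^(n-1-k) = 5^2 mod 97 = 25
  Delta = -1 * 25 mod 97 = 72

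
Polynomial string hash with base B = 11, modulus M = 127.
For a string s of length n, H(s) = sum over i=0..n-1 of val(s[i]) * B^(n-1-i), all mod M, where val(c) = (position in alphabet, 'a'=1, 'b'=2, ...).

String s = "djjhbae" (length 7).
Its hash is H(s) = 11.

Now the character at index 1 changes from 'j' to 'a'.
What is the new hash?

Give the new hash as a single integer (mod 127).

Answer: 3

Derivation:
val('j') = 10, val('a') = 1
Position k = 1, exponent = n-1-k = 5
B^5 mod M = 11^5 mod 127 = 15
Delta = (1 - 10) * 15 mod 127 = 119
New hash = (11 + 119) mod 127 = 3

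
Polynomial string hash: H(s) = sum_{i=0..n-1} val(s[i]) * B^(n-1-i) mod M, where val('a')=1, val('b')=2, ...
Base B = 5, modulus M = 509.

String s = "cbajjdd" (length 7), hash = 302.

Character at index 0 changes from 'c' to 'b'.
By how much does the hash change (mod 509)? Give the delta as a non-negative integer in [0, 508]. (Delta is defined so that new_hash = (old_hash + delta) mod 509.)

Delta formula: (val(new) - val(old)) * B^(n-1-k) mod M
  val('b') - val('c') = 2 - 3 = -1
  B^(n-1-k) = 5^6 mod 509 = 355
  Delta = -1 * 355 mod 509 = 154

Answer: 154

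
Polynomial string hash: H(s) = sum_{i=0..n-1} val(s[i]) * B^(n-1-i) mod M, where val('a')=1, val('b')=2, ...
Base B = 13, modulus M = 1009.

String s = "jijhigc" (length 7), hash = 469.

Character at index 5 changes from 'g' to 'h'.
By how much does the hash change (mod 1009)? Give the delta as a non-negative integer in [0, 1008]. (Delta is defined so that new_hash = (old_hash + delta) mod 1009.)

Answer: 13

Derivation:
Delta formula: (val(new) - val(old)) * B^(n-1-k) mod M
  val('h') - val('g') = 8 - 7 = 1
  B^(n-1-k) = 13^1 mod 1009 = 13
  Delta = 1 * 13 mod 1009 = 13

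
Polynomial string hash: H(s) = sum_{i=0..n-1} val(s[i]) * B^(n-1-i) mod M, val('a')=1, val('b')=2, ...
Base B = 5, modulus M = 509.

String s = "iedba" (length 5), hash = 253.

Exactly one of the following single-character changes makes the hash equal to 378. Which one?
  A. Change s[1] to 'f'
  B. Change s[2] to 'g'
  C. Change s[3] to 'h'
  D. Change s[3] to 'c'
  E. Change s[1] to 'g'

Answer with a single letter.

Option A: s[1]='e'->'f', delta=(6-5)*5^3 mod 509 = 125, hash=253+125 mod 509 = 378 <-- target
Option B: s[2]='d'->'g', delta=(7-4)*5^2 mod 509 = 75, hash=253+75 mod 509 = 328
Option C: s[3]='b'->'h', delta=(8-2)*5^1 mod 509 = 30, hash=253+30 mod 509 = 283
Option D: s[3]='b'->'c', delta=(3-2)*5^1 mod 509 = 5, hash=253+5 mod 509 = 258
Option E: s[1]='e'->'g', delta=(7-5)*5^3 mod 509 = 250, hash=253+250 mod 509 = 503

Answer: A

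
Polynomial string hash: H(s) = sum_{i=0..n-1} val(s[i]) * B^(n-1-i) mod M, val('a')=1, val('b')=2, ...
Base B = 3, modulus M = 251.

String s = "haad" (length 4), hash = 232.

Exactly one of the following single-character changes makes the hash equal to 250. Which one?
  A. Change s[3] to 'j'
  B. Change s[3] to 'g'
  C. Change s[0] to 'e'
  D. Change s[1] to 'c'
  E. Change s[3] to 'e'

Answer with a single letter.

Answer: D

Derivation:
Option A: s[3]='d'->'j', delta=(10-4)*3^0 mod 251 = 6, hash=232+6 mod 251 = 238
Option B: s[3]='d'->'g', delta=(7-4)*3^0 mod 251 = 3, hash=232+3 mod 251 = 235
Option C: s[0]='h'->'e', delta=(5-8)*3^3 mod 251 = 170, hash=232+170 mod 251 = 151
Option D: s[1]='a'->'c', delta=(3-1)*3^2 mod 251 = 18, hash=232+18 mod 251 = 250 <-- target
Option E: s[3]='d'->'e', delta=(5-4)*3^0 mod 251 = 1, hash=232+1 mod 251 = 233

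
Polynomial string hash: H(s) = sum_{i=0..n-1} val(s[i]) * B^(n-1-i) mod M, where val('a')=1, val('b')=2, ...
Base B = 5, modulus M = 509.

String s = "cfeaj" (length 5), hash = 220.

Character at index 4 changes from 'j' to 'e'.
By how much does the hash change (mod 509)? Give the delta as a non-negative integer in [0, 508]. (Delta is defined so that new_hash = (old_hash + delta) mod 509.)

Answer: 504

Derivation:
Delta formula: (val(new) - val(old)) * B^(n-1-k) mod M
  val('e') - val('j') = 5 - 10 = -5
  B^(n-1-k) = 5^0 mod 509 = 1
  Delta = -5 * 1 mod 509 = 504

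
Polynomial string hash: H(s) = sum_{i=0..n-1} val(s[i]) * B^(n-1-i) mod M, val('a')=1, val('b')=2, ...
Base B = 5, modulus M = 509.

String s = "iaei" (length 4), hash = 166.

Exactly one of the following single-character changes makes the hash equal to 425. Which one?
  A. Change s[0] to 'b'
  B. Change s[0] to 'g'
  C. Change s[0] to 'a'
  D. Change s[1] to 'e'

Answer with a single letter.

Answer: B

Derivation:
Option A: s[0]='i'->'b', delta=(2-9)*5^3 mod 509 = 143, hash=166+143 mod 509 = 309
Option B: s[0]='i'->'g', delta=(7-9)*5^3 mod 509 = 259, hash=166+259 mod 509 = 425 <-- target
Option C: s[0]='i'->'a', delta=(1-9)*5^3 mod 509 = 18, hash=166+18 mod 509 = 184
Option D: s[1]='a'->'e', delta=(5-1)*5^2 mod 509 = 100, hash=166+100 mod 509 = 266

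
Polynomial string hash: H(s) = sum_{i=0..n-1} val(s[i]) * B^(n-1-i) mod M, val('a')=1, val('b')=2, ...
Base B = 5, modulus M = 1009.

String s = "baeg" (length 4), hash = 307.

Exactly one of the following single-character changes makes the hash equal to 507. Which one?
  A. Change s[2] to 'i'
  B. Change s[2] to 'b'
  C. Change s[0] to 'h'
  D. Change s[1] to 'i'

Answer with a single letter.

Answer: D

Derivation:
Option A: s[2]='e'->'i', delta=(9-5)*5^1 mod 1009 = 20, hash=307+20 mod 1009 = 327
Option B: s[2]='e'->'b', delta=(2-5)*5^1 mod 1009 = 994, hash=307+994 mod 1009 = 292
Option C: s[0]='b'->'h', delta=(8-2)*5^3 mod 1009 = 750, hash=307+750 mod 1009 = 48
Option D: s[1]='a'->'i', delta=(9-1)*5^2 mod 1009 = 200, hash=307+200 mod 1009 = 507 <-- target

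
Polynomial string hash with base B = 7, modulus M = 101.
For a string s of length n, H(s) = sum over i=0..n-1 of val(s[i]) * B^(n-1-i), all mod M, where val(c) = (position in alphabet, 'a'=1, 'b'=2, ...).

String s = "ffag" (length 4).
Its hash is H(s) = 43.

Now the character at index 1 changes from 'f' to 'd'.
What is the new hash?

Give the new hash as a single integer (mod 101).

Answer: 46

Derivation:
val('f') = 6, val('d') = 4
Position k = 1, exponent = n-1-k = 2
B^2 mod M = 7^2 mod 101 = 49
Delta = (4 - 6) * 49 mod 101 = 3
New hash = (43 + 3) mod 101 = 46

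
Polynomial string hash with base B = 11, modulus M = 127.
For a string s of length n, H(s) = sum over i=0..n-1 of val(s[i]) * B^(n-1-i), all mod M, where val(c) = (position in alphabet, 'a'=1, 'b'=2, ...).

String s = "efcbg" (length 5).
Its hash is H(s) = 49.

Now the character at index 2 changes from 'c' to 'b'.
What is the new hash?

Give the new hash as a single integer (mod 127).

Answer: 55

Derivation:
val('c') = 3, val('b') = 2
Position k = 2, exponent = n-1-k = 2
B^2 mod M = 11^2 mod 127 = 121
Delta = (2 - 3) * 121 mod 127 = 6
New hash = (49 + 6) mod 127 = 55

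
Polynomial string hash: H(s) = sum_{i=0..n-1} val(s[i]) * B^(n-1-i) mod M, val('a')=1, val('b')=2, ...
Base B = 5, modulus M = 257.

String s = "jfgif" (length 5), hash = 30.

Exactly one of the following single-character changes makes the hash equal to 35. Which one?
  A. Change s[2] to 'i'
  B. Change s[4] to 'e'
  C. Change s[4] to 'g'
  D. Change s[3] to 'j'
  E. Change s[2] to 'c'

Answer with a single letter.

Option A: s[2]='g'->'i', delta=(9-7)*5^2 mod 257 = 50, hash=30+50 mod 257 = 80
Option B: s[4]='f'->'e', delta=(5-6)*5^0 mod 257 = 256, hash=30+256 mod 257 = 29
Option C: s[4]='f'->'g', delta=(7-6)*5^0 mod 257 = 1, hash=30+1 mod 257 = 31
Option D: s[3]='i'->'j', delta=(10-9)*5^1 mod 257 = 5, hash=30+5 mod 257 = 35 <-- target
Option E: s[2]='g'->'c', delta=(3-7)*5^2 mod 257 = 157, hash=30+157 mod 257 = 187

Answer: D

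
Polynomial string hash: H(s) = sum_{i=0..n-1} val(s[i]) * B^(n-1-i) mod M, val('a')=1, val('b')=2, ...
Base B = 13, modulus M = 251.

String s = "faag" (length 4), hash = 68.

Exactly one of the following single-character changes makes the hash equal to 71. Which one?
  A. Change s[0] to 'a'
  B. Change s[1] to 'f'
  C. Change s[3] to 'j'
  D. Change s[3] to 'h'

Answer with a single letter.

Answer: C

Derivation:
Option A: s[0]='f'->'a', delta=(1-6)*13^3 mod 251 = 59, hash=68+59 mod 251 = 127
Option B: s[1]='a'->'f', delta=(6-1)*13^2 mod 251 = 92, hash=68+92 mod 251 = 160
Option C: s[3]='g'->'j', delta=(10-7)*13^0 mod 251 = 3, hash=68+3 mod 251 = 71 <-- target
Option D: s[3]='g'->'h', delta=(8-7)*13^0 mod 251 = 1, hash=68+1 mod 251 = 69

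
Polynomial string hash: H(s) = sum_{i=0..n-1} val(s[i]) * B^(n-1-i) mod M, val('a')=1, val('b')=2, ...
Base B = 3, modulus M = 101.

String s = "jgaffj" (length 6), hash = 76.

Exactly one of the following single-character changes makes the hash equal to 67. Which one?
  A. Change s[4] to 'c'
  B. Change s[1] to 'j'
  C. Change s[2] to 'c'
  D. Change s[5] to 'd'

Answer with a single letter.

Answer: A

Derivation:
Option A: s[4]='f'->'c', delta=(3-6)*3^1 mod 101 = 92, hash=76+92 mod 101 = 67 <-- target
Option B: s[1]='g'->'j', delta=(10-7)*3^4 mod 101 = 41, hash=76+41 mod 101 = 16
Option C: s[2]='a'->'c', delta=(3-1)*3^3 mod 101 = 54, hash=76+54 mod 101 = 29
Option D: s[5]='j'->'d', delta=(4-10)*3^0 mod 101 = 95, hash=76+95 mod 101 = 70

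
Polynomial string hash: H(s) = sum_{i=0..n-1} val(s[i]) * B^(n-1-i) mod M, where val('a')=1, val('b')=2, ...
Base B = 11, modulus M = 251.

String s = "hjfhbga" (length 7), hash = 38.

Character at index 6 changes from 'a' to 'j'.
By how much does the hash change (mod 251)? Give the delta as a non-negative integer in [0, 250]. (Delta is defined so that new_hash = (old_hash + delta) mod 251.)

Delta formula: (val(new) - val(old)) * B^(n-1-k) mod M
  val('j') - val('a') = 10 - 1 = 9
  B^(n-1-k) = 11^0 mod 251 = 1
  Delta = 9 * 1 mod 251 = 9

Answer: 9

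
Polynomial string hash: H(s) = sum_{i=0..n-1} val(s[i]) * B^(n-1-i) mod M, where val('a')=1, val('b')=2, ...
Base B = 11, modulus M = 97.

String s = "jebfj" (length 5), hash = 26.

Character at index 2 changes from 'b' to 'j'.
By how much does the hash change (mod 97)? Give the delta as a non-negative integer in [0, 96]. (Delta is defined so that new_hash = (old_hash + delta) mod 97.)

Answer: 95

Derivation:
Delta formula: (val(new) - val(old)) * B^(n-1-k) mod M
  val('j') - val('b') = 10 - 2 = 8
  B^(n-1-k) = 11^2 mod 97 = 24
  Delta = 8 * 24 mod 97 = 95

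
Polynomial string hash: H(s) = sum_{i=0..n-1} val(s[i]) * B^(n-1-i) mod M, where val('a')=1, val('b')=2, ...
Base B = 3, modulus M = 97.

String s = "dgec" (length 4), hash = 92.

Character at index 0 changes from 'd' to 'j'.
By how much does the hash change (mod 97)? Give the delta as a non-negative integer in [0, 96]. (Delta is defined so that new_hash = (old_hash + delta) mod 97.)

Delta formula: (val(new) - val(old)) * B^(n-1-k) mod M
  val('j') - val('d') = 10 - 4 = 6
  B^(n-1-k) = 3^3 mod 97 = 27
  Delta = 6 * 27 mod 97 = 65

Answer: 65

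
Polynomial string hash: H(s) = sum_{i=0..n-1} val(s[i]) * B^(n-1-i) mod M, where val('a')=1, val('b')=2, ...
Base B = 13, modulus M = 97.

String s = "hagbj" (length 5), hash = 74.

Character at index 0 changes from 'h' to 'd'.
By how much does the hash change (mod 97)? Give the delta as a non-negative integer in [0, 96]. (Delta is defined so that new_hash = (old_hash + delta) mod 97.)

Delta formula: (val(new) - val(old)) * B^(n-1-k) mod M
  val('d') - val('h') = 4 - 8 = -4
  B^(n-1-k) = 13^4 mod 97 = 43
  Delta = -4 * 43 mod 97 = 22

Answer: 22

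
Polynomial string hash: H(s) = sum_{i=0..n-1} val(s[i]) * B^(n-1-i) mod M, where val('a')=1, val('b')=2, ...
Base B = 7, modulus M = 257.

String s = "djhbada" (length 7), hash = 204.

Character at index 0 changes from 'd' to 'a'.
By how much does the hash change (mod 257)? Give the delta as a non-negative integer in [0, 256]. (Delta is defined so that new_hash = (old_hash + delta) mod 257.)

Delta formula: (val(new) - val(old)) * B^(n-1-k) mod M
  val('a') - val('d') = 1 - 4 = -3
  B^(n-1-k) = 7^6 mod 257 = 200
  Delta = -3 * 200 mod 257 = 171

Answer: 171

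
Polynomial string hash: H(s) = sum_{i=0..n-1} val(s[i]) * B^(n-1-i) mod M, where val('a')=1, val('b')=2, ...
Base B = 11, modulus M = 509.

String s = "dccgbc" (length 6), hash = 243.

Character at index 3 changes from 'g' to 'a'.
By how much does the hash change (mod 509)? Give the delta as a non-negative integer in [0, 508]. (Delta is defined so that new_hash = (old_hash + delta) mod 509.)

Answer: 292

Derivation:
Delta formula: (val(new) - val(old)) * B^(n-1-k) mod M
  val('a') - val('g') = 1 - 7 = -6
  B^(n-1-k) = 11^2 mod 509 = 121
  Delta = -6 * 121 mod 509 = 292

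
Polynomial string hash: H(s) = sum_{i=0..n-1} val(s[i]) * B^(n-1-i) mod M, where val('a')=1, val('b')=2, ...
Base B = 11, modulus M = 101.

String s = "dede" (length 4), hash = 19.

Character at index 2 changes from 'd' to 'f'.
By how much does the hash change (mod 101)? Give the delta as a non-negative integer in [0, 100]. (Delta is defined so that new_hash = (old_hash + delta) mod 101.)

Answer: 22

Derivation:
Delta formula: (val(new) - val(old)) * B^(n-1-k) mod M
  val('f') - val('d') = 6 - 4 = 2
  B^(n-1-k) = 11^1 mod 101 = 11
  Delta = 2 * 11 mod 101 = 22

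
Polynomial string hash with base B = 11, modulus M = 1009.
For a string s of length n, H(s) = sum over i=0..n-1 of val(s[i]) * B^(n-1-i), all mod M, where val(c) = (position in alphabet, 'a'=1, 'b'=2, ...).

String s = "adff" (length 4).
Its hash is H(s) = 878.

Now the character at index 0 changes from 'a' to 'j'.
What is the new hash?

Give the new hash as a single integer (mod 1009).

Answer: 749

Derivation:
val('a') = 1, val('j') = 10
Position k = 0, exponent = n-1-k = 3
B^3 mod M = 11^3 mod 1009 = 322
Delta = (10 - 1) * 322 mod 1009 = 880
New hash = (878 + 880) mod 1009 = 749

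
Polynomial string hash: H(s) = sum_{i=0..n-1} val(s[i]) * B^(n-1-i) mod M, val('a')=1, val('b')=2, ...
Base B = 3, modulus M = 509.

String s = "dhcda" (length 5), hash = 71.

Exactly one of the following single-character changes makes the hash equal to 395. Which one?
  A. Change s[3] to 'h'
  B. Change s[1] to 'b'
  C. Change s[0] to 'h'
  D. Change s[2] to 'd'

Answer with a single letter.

Answer: C

Derivation:
Option A: s[3]='d'->'h', delta=(8-4)*3^1 mod 509 = 12, hash=71+12 mod 509 = 83
Option B: s[1]='h'->'b', delta=(2-8)*3^3 mod 509 = 347, hash=71+347 mod 509 = 418
Option C: s[0]='d'->'h', delta=(8-4)*3^4 mod 509 = 324, hash=71+324 mod 509 = 395 <-- target
Option D: s[2]='c'->'d', delta=(4-3)*3^2 mod 509 = 9, hash=71+9 mod 509 = 80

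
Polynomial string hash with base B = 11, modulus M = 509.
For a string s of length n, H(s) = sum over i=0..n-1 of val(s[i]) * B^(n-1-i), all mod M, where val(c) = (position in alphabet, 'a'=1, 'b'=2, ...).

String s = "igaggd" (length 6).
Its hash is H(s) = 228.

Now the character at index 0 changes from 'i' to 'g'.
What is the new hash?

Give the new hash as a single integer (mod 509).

Answer: 323

Derivation:
val('i') = 9, val('g') = 7
Position k = 0, exponent = n-1-k = 5
B^5 mod M = 11^5 mod 509 = 207
Delta = (7 - 9) * 207 mod 509 = 95
New hash = (228 + 95) mod 509 = 323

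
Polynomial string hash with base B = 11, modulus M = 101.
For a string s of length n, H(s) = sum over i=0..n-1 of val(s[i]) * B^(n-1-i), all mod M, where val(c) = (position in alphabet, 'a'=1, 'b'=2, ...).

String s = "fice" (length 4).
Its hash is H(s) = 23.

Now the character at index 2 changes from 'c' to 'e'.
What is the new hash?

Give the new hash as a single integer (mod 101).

val('c') = 3, val('e') = 5
Position k = 2, exponent = n-1-k = 1
B^1 mod M = 11^1 mod 101 = 11
Delta = (5 - 3) * 11 mod 101 = 22
New hash = (23 + 22) mod 101 = 45

Answer: 45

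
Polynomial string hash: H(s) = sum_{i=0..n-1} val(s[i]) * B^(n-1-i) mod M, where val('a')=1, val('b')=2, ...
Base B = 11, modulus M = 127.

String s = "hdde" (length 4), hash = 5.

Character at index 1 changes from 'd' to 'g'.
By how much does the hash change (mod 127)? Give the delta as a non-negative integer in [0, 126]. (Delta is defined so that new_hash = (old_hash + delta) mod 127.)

Answer: 109

Derivation:
Delta formula: (val(new) - val(old)) * B^(n-1-k) mod M
  val('g') - val('d') = 7 - 4 = 3
  B^(n-1-k) = 11^2 mod 127 = 121
  Delta = 3 * 121 mod 127 = 109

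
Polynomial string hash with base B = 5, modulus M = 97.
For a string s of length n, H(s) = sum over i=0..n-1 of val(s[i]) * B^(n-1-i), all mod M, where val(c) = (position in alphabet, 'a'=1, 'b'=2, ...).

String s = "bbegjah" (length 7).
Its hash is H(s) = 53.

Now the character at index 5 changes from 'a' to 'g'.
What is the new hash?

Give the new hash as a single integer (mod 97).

Answer: 83

Derivation:
val('a') = 1, val('g') = 7
Position k = 5, exponent = n-1-k = 1
B^1 mod M = 5^1 mod 97 = 5
Delta = (7 - 1) * 5 mod 97 = 30
New hash = (53 + 30) mod 97 = 83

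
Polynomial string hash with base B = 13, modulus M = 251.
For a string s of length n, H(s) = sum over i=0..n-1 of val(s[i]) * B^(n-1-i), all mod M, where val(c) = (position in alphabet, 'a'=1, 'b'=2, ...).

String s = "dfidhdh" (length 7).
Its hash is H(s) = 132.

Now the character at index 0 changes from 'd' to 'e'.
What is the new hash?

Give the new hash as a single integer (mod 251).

val('d') = 4, val('e') = 5
Position k = 0, exponent = n-1-k = 6
B^6 mod M = 13^6 mod 251 = 79
Delta = (5 - 4) * 79 mod 251 = 79
New hash = (132 + 79) mod 251 = 211

Answer: 211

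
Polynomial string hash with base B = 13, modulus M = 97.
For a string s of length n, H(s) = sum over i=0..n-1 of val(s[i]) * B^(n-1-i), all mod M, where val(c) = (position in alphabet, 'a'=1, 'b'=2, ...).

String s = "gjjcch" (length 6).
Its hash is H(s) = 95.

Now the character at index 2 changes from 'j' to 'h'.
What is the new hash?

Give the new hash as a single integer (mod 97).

val('j') = 10, val('h') = 8
Position k = 2, exponent = n-1-k = 3
B^3 mod M = 13^3 mod 97 = 63
Delta = (8 - 10) * 63 mod 97 = 68
New hash = (95 + 68) mod 97 = 66

Answer: 66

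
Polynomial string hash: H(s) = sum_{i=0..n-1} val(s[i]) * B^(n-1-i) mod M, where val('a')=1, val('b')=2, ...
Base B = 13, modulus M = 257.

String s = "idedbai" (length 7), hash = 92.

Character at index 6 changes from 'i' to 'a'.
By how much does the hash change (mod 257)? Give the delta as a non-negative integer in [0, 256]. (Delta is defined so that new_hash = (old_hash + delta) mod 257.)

Answer: 249

Derivation:
Delta formula: (val(new) - val(old)) * B^(n-1-k) mod M
  val('a') - val('i') = 1 - 9 = -8
  B^(n-1-k) = 13^0 mod 257 = 1
  Delta = -8 * 1 mod 257 = 249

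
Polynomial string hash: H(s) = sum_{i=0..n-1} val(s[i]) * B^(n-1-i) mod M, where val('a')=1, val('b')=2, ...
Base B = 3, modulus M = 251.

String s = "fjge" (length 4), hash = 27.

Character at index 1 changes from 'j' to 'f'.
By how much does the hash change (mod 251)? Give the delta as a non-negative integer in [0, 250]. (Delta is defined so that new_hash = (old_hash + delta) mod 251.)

Delta formula: (val(new) - val(old)) * B^(n-1-k) mod M
  val('f') - val('j') = 6 - 10 = -4
  B^(n-1-k) = 3^2 mod 251 = 9
  Delta = -4 * 9 mod 251 = 215

Answer: 215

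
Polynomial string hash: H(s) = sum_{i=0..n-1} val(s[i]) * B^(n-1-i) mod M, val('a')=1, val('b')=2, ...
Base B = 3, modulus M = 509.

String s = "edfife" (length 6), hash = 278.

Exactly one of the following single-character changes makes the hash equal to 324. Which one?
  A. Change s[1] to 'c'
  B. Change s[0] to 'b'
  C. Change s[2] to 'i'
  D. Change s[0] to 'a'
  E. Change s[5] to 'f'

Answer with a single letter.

Answer: D

Derivation:
Option A: s[1]='d'->'c', delta=(3-4)*3^4 mod 509 = 428, hash=278+428 mod 509 = 197
Option B: s[0]='e'->'b', delta=(2-5)*3^5 mod 509 = 289, hash=278+289 mod 509 = 58
Option C: s[2]='f'->'i', delta=(9-6)*3^3 mod 509 = 81, hash=278+81 mod 509 = 359
Option D: s[0]='e'->'a', delta=(1-5)*3^5 mod 509 = 46, hash=278+46 mod 509 = 324 <-- target
Option E: s[5]='e'->'f', delta=(6-5)*3^0 mod 509 = 1, hash=278+1 mod 509 = 279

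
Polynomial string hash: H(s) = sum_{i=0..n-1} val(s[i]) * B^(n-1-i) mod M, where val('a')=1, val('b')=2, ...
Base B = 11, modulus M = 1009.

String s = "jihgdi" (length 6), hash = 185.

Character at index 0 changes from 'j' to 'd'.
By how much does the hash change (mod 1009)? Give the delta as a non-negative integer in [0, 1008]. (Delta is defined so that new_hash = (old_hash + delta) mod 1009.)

Delta formula: (val(new) - val(old)) * B^(n-1-k) mod M
  val('d') - val('j') = 4 - 10 = -6
  B^(n-1-k) = 11^5 mod 1009 = 620
  Delta = -6 * 620 mod 1009 = 316

Answer: 316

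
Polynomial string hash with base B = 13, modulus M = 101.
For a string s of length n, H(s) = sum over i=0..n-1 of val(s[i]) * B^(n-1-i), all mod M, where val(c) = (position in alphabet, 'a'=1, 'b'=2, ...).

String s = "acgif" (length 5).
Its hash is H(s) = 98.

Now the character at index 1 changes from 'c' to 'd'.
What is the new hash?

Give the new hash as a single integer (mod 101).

val('c') = 3, val('d') = 4
Position k = 1, exponent = n-1-k = 3
B^3 mod M = 13^3 mod 101 = 76
Delta = (4 - 3) * 76 mod 101 = 76
New hash = (98 + 76) mod 101 = 73

Answer: 73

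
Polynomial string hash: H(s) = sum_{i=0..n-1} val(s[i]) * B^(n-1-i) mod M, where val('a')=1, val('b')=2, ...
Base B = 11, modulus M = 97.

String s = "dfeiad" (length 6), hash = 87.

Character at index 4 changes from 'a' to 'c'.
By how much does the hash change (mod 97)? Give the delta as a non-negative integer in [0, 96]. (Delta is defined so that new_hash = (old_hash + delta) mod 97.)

Answer: 22

Derivation:
Delta formula: (val(new) - val(old)) * B^(n-1-k) mod M
  val('c') - val('a') = 3 - 1 = 2
  B^(n-1-k) = 11^1 mod 97 = 11
  Delta = 2 * 11 mod 97 = 22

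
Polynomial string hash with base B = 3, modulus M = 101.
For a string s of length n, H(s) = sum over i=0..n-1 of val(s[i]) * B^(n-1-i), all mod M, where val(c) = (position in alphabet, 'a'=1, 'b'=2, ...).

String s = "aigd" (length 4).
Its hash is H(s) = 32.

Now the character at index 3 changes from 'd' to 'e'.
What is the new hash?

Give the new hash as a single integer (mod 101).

Answer: 33

Derivation:
val('d') = 4, val('e') = 5
Position k = 3, exponent = n-1-k = 0
B^0 mod M = 3^0 mod 101 = 1
Delta = (5 - 4) * 1 mod 101 = 1
New hash = (32 + 1) mod 101 = 33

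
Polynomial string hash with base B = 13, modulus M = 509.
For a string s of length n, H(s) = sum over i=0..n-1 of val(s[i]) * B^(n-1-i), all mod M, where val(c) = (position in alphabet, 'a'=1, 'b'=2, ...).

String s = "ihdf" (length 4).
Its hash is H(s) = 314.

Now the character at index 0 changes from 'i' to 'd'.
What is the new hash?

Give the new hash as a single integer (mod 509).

Answer: 18

Derivation:
val('i') = 9, val('d') = 4
Position k = 0, exponent = n-1-k = 3
B^3 mod M = 13^3 mod 509 = 161
Delta = (4 - 9) * 161 mod 509 = 213
New hash = (314 + 213) mod 509 = 18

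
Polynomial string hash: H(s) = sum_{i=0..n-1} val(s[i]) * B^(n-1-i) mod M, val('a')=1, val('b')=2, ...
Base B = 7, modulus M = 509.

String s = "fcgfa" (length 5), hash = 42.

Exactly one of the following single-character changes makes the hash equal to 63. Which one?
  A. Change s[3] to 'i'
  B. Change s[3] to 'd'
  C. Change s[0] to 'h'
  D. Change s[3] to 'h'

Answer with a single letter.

Answer: A

Derivation:
Option A: s[3]='f'->'i', delta=(9-6)*7^1 mod 509 = 21, hash=42+21 mod 509 = 63 <-- target
Option B: s[3]='f'->'d', delta=(4-6)*7^1 mod 509 = 495, hash=42+495 mod 509 = 28
Option C: s[0]='f'->'h', delta=(8-6)*7^4 mod 509 = 221, hash=42+221 mod 509 = 263
Option D: s[3]='f'->'h', delta=(8-6)*7^1 mod 509 = 14, hash=42+14 mod 509 = 56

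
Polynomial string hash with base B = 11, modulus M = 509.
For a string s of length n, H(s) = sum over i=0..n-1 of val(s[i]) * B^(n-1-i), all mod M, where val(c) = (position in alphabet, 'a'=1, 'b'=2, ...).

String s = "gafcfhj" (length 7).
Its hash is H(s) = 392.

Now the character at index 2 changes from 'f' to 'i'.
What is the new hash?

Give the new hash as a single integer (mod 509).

Answer: 32

Derivation:
val('f') = 6, val('i') = 9
Position k = 2, exponent = n-1-k = 4
B^4 mod M = 11^4 mod 509 = 389
Delta = (9 - 6) * 389 mod 509 = 149
New hash = (392 + 149) mod 509 = 32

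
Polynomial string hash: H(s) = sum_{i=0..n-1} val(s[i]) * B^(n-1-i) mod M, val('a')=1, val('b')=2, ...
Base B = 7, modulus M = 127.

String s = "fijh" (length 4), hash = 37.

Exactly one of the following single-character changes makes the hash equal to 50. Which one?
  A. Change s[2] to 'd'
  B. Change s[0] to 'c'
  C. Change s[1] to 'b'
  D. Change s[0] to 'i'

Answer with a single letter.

Answer: D

Derivation:
Option A: s[2]='j'->'d', delta=(4-10)*7^1 mod 127 = 85, hash=37+85 mod 127 = 122
Option B: s[0]='f'->'c', delta=(3-6)*7^3 mod 127 = 114, hash=37+114 mod 127 = 24
Option C: s[1]='i'->'b', delta=(2-9)*7^2 mod 127 = 38, hash=37+38 mod 127 = 75
Option D: s[0]='f'->'i', delta=(9-6)*7^3 mod 127 = 13, hash=37+13 mod 127 = 50 <-- target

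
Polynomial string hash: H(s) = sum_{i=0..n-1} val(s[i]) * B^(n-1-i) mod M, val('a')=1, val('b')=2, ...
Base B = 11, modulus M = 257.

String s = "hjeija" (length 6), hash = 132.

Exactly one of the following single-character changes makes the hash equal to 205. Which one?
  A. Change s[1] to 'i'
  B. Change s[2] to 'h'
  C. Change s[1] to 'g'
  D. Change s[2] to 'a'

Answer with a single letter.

Option A: s[1]='j'->'i', delta=(9-10)*11^4 mod 257 = 8, hash=132+8 mod 257 = 140
Option B: s[2]='e'->'h', delta=(8-5)*11^3 mod 257 = 138, hash=132+138 mod 257 = 13
Option C: s[1]='j'->'g', delta=(7-10)*11^4 mod 257 = 24, hash=132+24 mod 257 = 156
Option D: s[2]='e'->'a', delta=(1-5)*11^3 mod 257 = 73, hash=132+73 mod 257 = 205 <-- target

Answer: D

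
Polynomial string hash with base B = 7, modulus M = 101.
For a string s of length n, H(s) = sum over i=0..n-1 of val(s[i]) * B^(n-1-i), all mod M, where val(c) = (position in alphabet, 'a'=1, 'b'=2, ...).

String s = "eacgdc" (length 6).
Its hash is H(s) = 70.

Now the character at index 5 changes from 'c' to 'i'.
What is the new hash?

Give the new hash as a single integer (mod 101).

Answer: 76

Derivation:
val('c') = 3, val('i') = 9
Position k = 5, exponent = n-1-k = 0
B^0 mod M = 7^0 mod 101 = 1
Delta = (9 - 3) * 1 mod 101 = 6
New hash = (70 + 6) mod 101 = 76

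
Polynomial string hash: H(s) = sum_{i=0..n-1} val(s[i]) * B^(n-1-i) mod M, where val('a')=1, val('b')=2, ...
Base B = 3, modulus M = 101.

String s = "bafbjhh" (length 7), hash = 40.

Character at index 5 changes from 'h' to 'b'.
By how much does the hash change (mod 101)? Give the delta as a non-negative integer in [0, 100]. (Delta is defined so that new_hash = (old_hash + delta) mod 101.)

Answer: 83

Derivation:
Delta formula: (val(new) - val(old)) * B^(n-1-k) mod M
  val('b') - val('h') = 2 - 8 = -6
  B^(n-1-k) = 3^1 mod 101 = 3
  Delta = -6 * 3 mod 101 = 83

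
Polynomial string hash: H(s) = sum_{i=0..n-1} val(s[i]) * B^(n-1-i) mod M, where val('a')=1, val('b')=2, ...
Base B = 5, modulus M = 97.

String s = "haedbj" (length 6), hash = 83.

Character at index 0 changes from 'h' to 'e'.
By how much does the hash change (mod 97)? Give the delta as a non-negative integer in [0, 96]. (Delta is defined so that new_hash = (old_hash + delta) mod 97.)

Delta formula: (val(new) - val(old)) * B^(n-1-k) mod M
  val('e') - val('h') = 5 - 8 = -3
  B^(n-1-k) = 5^5 mod 97 = 21
  Delta = -3 * 21 mod 97 = 34

Answer: 34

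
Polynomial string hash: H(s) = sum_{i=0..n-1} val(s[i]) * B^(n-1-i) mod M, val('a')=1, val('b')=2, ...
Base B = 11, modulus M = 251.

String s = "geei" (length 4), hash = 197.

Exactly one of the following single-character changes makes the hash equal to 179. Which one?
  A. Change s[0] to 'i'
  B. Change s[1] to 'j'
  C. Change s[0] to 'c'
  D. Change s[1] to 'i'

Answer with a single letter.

Answer: D

Derivation:
Option A: s[0]='g'->'i', delta=(9-7)*11^3 mod 251 = 152, hash=197+152 mod 251 = 98
Option B: s[1]='e'->'j', delta=(10-5)*11^2 mod 251 = 103, hash=197+103 mod 251 = 49
Option C: s[0]='g'->'c', delta=(3-7)*11^3 mod 251 = 198, hash=197+198 mod 251 = 144
Option D: s[1]='e'->'i', delta=(9-5)*11^2 mod 251 = 233, hash=197+233 mod 251 = 179 <-- target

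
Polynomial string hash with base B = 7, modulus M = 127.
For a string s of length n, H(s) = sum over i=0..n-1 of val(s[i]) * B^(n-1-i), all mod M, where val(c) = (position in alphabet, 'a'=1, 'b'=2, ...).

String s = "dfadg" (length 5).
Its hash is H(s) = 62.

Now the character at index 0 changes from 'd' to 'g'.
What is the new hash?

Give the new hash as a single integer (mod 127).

val('d') = 4, val('g') = 7
Position k = 0, exponent = n-1-k = 4
B^4 mod M = 7^4 mod 127 = 115
Delta = (7 - 4) * 115 mod 127 = 91
New hash = (62 + 91) mod 127 = 26

Answer: 26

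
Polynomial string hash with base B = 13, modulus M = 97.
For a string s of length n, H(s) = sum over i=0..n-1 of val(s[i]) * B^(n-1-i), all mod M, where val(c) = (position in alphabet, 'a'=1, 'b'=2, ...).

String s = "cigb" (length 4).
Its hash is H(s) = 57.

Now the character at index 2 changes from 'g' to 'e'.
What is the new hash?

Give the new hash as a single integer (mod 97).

val('g') = 7, val('e') = 5
Position k = 2, exponent = n-1-k = 1
B^1 mod M = 13^1 mod 97 = 13
Delta = (5 - 7) * 13 mod 97 = 71
New hash = (57 + 71) mod 97 = 31

Answer: 31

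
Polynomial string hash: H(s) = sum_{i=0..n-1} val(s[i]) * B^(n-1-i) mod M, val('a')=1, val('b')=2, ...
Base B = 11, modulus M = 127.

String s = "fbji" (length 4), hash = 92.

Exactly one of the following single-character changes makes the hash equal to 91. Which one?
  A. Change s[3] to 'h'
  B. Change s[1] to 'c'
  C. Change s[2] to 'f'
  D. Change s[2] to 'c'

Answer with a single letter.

Option A: s[3]='i'->'h', delta=(8-9)*11^0 mod 127 = 126, hash=92+126 mod 127 = 91 <-- target
Option B: s[1]='b'->'c', delta=(3-2)*11^2 mod 127 = 121, hash=92+121 mod 127 = 86
Option C: s[2]='j'->'f', delta=(6-10)*11^1 mod 127 = 83, hash=92+83 mod 127 = 48
Option D: s[2]='j'->'c', delta=(3-10)*11^1 mod 127 = 50, hash=92+50 mod 127 = 15

Answer: A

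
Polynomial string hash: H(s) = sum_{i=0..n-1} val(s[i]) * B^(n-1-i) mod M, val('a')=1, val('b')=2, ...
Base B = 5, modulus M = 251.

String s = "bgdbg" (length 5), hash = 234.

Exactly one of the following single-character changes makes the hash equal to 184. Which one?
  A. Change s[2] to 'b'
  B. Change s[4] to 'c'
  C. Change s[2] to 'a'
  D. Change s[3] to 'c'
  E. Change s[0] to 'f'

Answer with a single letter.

Answer: A

Derivation:
Option A: s[2]='d'->'b', delta=(2-4)*5^2 mod 251 = 201, hash=234+201 mod 251 = 184 <-- target
Option B: s[4]='g'->'c', delta=(3-7)*5^0 mod 251 = 247, hash=234+247 mod 251 = 230
Option C: s[2]='d'->'a', delta=(1-4)*5^2 mod 251 = 176, hash=234+176 mod 251 = 159
Option D: s[3]='b'->'c', delta=(3-2)*5^1 mod 251 = 5, hash=234+5 mod 251 = 239
Option E: s[0]='b'->'f', delta=(6-2)*5^4 mod 251 = 241, hash=234+241 mod 251 = 224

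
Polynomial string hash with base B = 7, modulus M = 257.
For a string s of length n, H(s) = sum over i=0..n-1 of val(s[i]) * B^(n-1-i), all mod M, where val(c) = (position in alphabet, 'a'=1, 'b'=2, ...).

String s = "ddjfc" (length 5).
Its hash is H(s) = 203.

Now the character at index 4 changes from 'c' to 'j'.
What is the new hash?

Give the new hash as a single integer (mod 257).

Answer: 210

Derivation:
val('c') = 3, val('j') = 10
Position k = 4, exponent = n-1-k = 0
B^0 mod M = 7^0 mod 257 = 1
Delta = (10 - 3) * 1 mod 257 = 7
New hash = (203 + 7) mod 257 = 210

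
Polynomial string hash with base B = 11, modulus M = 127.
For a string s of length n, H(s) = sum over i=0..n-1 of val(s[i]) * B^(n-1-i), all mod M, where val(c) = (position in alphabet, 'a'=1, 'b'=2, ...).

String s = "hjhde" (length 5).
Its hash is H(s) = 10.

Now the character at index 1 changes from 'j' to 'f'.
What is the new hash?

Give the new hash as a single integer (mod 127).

Answer: 20

Derivation:
val('j') = 10, val('f') = 6
Position k = 1, exponent = n-1-k = 3
B^3 mod M = 11^3 mod 127 = 61
Delta = (6 - 10) * 61 mod 127 = 10
New hash = (10 + 10) mod 127 = 20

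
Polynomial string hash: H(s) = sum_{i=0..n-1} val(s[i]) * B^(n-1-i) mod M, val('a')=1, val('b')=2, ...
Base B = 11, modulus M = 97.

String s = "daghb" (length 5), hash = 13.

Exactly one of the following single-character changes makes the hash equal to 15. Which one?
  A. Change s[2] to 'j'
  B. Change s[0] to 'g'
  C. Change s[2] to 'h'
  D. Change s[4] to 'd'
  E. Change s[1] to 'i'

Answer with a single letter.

Option A: s[2]='g'->'j', delta=(10-7)*11^2 mod 97 = 72, hash=13+72 mod 97 = 85
Option B: s[0]='d'->'g', delta=(7-4)*11^4 mod 97 = 79, hash=13+79 mod 97 = 92
Option C: s[2]='g'->'h', delta=(8-7)*11^2 mod 97 = 24, hash=13+24 mod 97 = 37
Option D: s[4]='b'->'d', delta=(4-2)*11^0 mod 97 = 2, hash=13+2 mod 97 = 15 <-- target
Option E: s[1]='a'->'i', delta=(9-1)*11^3 mod 97 = 75, hash=13+75 mod 97 = 88

Answer: D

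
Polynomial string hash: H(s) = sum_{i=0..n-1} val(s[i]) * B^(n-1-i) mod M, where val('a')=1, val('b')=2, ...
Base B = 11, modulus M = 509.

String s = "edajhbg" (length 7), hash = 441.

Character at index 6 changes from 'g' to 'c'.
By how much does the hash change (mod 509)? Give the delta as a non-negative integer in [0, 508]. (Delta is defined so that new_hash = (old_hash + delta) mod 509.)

Delta formula: (val(new) - val(old)) * B^(n-1-k) mod M
  val('c') - val('g') = 3 - 7 = -4
  B^(n-1-k) = 11^0 mod 509 = 1
  Delta = -4 * 1 mod 509 = 505

Answer: 505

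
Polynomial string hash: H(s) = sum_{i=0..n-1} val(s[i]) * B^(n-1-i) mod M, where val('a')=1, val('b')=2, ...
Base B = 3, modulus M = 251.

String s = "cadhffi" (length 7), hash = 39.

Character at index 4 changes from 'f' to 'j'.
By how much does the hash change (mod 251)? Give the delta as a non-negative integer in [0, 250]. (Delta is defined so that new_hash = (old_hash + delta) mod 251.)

Answer: 36

Derivation:
Delta formula: (val(new) - val(old)) * B^(n-1-k) mod M
  val('j') - val('f') = 10 - 6 = 4
  B^(n-1-k) = 3^2 mod 251 = 9
  Delta = 4 * 9 mod 251 = 36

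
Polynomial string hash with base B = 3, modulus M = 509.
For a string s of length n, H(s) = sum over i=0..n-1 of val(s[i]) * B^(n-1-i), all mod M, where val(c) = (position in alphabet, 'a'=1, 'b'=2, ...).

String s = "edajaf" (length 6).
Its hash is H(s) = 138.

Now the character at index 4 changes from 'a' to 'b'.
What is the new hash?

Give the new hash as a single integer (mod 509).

Answer: 141

Derivation:
val('a') = 1, val('b') = 2
Position k = 4, exponent = n-1-k = 1
B^1 mod M = 3^1 mod 509 = 3
Delta = (2 - 1) * 3 mod 509 = 3
New hash = (138 + 3) mod 509 = 141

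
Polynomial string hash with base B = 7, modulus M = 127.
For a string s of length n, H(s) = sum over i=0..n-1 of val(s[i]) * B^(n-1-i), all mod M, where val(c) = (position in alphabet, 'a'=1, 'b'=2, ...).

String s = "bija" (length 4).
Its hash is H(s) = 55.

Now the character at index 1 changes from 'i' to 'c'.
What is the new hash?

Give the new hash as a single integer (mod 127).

Answer: 15

Derivation:
val('i') = 9, val('c') = 3
Position k = 1, exponent = n-1-k = 2
B^2 mod M = 7^2 mod 127 = 49
Delta = (3 - 9) * 49 mod 127 = 87
New hash = (55 + 87) mod 127 = 15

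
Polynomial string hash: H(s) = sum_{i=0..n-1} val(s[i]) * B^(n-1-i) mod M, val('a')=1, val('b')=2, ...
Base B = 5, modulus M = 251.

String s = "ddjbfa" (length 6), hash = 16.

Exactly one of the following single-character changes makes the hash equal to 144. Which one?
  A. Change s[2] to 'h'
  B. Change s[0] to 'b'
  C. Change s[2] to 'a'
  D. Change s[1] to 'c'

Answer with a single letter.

Answer: D

Derivation:
Option A: s[2]='j'->'h', delta=(8-10)*5^3 mod 251 = 1, hash=16+1 mod 251 = 17
Option B: s[0]='d'->'b', delta=(2-4)*5^5 mod 251 = 25, hash=16+25 mod 251 = 41
Option C: s[2]='j'->'a', delta=(1-10)*5^3 mod 251 = 130, hash=16+130 mod 251 = 146
Option D: s[1]='d'->'c', delta=(3-4)*5^4 mod 251 = 128, hash=16+128 mod 251 = 144 <-- target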